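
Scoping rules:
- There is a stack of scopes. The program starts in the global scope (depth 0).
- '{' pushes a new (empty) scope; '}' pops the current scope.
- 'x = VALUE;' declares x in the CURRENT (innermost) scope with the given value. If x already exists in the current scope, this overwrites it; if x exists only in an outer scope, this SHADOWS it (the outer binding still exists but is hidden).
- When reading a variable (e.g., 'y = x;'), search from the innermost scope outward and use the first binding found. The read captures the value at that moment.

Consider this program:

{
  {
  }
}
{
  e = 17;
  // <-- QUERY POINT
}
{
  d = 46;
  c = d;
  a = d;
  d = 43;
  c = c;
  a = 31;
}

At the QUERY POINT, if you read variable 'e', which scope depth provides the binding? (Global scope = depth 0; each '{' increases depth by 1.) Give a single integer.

Step 1: enter scope (depth=1)
Step 2: enter scope (depth=2)
Step 3: exit scope (depth=1)
Step 4: exit scope (depth=0)
Step 5: enter scope (depth=1)
Step 6: declare e=17 at depth 1
Visible at query point: e=17

Answer: 1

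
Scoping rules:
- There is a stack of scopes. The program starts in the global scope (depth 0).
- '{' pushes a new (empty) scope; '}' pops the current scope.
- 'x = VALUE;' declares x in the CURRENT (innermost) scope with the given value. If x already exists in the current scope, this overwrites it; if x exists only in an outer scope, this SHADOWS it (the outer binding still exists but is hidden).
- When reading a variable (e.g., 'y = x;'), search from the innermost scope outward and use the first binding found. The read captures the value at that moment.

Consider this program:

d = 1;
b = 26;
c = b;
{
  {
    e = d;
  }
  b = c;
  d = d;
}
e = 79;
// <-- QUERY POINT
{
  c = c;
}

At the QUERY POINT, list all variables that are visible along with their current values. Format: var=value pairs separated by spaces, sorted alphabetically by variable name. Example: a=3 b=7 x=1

Answer: b=26 c=26 d=1 e=79

Derivation:
Step 1: declare d=1 at depth 0
Step 2: declare b=26 at depth 0
Step 3: declare c=(read b)=26 at depth 0
Step 4: enter scope (depth=1)
Step 5: enter scope (depth=2)
Step 6: declare e=(read d)=1 at depth 2
Step 7: exit scope (depth=1)
Step 8: declare b=(read c)=26 at depth 1
Step 9: declare d=(read d)=1 at depth 1
Step 10: exit scope (depth=0)
Step 11: declare e=79 at depth 0
Visible at query point: b=26 c=26 d=1 e=79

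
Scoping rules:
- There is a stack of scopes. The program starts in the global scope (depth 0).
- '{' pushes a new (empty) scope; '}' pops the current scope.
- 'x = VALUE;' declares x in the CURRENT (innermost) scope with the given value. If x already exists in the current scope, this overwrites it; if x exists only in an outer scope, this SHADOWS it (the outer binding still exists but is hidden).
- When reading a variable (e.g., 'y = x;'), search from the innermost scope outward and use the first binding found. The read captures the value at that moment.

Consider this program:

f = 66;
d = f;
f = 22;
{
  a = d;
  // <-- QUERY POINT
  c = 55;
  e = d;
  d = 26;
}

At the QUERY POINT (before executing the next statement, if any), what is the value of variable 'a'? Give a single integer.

Answer: 66

Derivation:
Step 1: declare f=66 at depth 0
Step 2: declare d=(read f)=66 at depth 0
Step 3: declare f=22 at depth 0
Step 4: enter scope (depth=1)
Step 5: declare a=(read d)=66 at depth 1
Visible at query point: a=66 d=66 f=22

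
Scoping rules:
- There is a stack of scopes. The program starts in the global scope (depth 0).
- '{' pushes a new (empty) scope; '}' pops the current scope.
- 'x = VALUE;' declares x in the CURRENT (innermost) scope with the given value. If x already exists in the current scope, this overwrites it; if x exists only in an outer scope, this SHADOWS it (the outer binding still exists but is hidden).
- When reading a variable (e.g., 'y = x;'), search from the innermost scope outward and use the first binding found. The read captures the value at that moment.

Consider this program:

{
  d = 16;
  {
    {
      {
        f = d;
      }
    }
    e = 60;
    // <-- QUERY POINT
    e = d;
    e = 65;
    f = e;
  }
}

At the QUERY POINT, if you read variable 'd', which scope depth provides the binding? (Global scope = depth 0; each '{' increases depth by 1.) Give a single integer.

Step 1: enter scope (depth=1)
Step 2: declare d=16 at depth 1
Step 3: enter scope (depth=2)
Step 4: enter scope (depth=3)
Step 5: enter scope (depth=4)
Step 6: declare f=(read d)=16 at depth 4
Step 7: exit scope (depth=3)
Step 8: exit scope (depth=2)
Step 9: declare e=60 at depth 2
Visible at query point: d=16 e=60

Answer: 1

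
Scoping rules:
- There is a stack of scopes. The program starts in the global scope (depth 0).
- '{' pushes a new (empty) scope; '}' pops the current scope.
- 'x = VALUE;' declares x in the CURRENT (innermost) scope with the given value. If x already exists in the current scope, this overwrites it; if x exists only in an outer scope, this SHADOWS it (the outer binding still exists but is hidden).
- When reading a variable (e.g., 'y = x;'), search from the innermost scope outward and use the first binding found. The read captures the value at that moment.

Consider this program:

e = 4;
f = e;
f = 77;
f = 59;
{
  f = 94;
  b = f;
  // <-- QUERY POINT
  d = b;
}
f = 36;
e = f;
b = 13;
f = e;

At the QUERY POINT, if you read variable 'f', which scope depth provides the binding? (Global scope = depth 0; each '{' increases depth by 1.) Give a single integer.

Step 1: declare e=4 at depth 0
Step 2: declare f=(read e)=4 at depth 0
Step 3: declare f=77 at depth 0
Step 4: declare f=59 at depth 0
Step 5: enter scope (depth=1)
Step 6: declare f=94 at depth 1
Step 7: declare b=(read f)=94 at depth 1
Visible at query point: b=94 e=4 f=94

Answer: 1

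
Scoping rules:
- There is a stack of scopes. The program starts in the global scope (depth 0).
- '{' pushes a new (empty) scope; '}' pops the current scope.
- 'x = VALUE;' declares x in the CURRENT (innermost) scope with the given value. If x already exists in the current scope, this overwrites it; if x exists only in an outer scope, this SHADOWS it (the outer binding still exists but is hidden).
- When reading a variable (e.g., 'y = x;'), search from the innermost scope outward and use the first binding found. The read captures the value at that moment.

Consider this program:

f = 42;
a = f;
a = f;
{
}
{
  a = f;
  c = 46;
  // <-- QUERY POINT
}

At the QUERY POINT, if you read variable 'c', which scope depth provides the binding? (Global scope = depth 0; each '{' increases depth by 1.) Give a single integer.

Answer: 1

Derivation:
Step 1: declare f=42 at depth 0
Step 2: declare a=(read f)=42 at depth 0
Step 3: declare a=(read f)=42 at depth 0
Step 4: enter scope (depth=1)
Step 5: exit scope (depth=0)
Step 6: enter scope (depth=1)
Step 7: declare a=(read f)=42 at depth 1
Step 8: declare c=46 at depth 1
Visible at query point: a=42 c=46 f=42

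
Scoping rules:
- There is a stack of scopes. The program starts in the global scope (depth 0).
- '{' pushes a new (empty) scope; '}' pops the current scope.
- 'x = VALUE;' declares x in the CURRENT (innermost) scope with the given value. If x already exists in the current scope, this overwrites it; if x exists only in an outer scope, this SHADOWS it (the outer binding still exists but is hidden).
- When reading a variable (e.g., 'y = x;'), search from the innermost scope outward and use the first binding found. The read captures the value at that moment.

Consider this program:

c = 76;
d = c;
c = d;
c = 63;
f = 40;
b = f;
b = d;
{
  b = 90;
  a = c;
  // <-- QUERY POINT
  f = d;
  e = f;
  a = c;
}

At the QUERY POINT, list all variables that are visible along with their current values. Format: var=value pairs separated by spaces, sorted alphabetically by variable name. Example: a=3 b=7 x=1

Answer: a=63 b=90 c=63 d=76 f=40

Derivation:
Step 1: declare c=76 at depth 0
Step 2: declare d=(read c)=76 at depth 0
Step 3: declare c=(read d)=76 at depth 0
Step 4: declare c=63 at depth 0
Step 5: declare f=40 at depth 0
Step 6: declare b=(read f)=40 at depth 0
Step 7: declare b=(read d)=76 at depth 0
Step 8: enter scope (depth=1)
Step 9: declare b=90 at depth 1
Step 10: declare a=(read c)=63 at depth 1
Visible at query point: a=63 b=90 c=63 d=76 f=40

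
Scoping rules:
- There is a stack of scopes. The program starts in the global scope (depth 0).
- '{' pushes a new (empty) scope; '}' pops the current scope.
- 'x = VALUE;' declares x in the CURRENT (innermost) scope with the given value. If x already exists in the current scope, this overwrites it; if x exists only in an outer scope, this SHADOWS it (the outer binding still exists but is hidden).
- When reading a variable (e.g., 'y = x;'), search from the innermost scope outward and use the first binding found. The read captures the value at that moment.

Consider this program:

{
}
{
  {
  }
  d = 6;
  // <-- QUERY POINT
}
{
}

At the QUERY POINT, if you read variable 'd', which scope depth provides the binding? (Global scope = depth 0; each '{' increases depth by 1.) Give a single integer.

Step 1: enter scope (depth=1)
Step 2: exit scope (depth=0)
Step 3: enter scope (depth=1)
Step 4: enter scope (depth=2)
Step 5: exit scope (depth=1)
Step 6: declare d=6 at depth 1
Visible at query point: d=6

Answer: 1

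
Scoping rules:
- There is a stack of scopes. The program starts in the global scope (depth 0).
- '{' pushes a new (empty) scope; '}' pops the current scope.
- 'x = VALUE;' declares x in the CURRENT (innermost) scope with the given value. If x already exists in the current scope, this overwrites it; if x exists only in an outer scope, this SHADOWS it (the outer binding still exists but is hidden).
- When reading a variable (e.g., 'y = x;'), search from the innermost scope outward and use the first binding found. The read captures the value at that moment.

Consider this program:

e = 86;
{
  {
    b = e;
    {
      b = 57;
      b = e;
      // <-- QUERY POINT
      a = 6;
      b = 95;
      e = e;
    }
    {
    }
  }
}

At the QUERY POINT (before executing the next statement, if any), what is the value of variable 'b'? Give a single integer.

Answer: 86

Derivation:
Step 1: declare e=86 at depth 0
Step 2: enter scope (depth=1)
Step 3: enter scope (depth=2)
Step 4: declare b=(read e)=86 at depth 2
Step 5: enter scope (depth=3)
Step 6: declare b=57 at depth 3
Step 7: declare b=(read e)=86 at depth 3
Visible at query point: b=86 e=86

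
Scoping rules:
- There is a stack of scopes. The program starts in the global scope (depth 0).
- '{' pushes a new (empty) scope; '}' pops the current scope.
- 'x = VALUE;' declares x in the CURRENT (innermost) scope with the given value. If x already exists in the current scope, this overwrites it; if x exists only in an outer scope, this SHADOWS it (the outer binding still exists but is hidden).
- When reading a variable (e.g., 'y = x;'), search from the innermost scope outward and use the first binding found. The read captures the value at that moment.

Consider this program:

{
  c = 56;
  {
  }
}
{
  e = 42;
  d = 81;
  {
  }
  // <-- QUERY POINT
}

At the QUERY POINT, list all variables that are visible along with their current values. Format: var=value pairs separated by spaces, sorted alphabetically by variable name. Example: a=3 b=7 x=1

Step 1: enter scope (depth=1)
Step 2: declare c=56 at depth 1
Step 3: enter scope (depth=2)
Step 4: exit scope (depth=1)
Step 5: exit scope (depth=0)
Step 6: enter scope (depth=1)
Step 7: declare e=42 at depth 1
Step 8: declare d=81 at depth 1
Step 9: enter scope (depth=2)
Step 10: exit scope (depth=1)
Visible at query point: d=81 e=42

Answer: d=81 e=42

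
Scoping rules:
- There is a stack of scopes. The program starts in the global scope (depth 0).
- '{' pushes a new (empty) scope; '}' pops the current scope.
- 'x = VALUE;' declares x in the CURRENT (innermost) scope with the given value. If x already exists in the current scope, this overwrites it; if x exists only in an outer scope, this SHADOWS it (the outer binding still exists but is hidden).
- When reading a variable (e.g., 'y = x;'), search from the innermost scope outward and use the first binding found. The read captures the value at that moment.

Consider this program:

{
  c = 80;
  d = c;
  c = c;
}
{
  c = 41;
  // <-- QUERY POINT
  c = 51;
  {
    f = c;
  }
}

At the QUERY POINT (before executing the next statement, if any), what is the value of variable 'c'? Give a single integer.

Answer: 41

Derivation:
Step 1: enter scope (depth=1)
Step 2: declare c=80 at depth 1
Step 3: declare d=(read c)=80 at depth 1
Step 4: declare c=(read c)=80 at depth 1
Step 5: exit scope (depth=0)
Step 6: enter scope (depth=1)
Step 7: declare c=41 at depth 1
Visible at query point: c=41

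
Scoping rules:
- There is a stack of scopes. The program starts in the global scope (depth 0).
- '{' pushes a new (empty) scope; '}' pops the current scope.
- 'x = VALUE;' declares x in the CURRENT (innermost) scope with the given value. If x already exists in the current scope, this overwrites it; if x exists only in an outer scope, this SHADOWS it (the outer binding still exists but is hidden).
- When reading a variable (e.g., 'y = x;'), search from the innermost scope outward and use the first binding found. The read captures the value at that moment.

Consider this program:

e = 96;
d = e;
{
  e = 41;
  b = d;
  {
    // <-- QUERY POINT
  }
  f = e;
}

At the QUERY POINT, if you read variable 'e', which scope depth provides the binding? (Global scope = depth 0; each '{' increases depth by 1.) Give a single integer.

Step 1: declare e=96 at depth 0
Step 2: declare d=(read e)=96 at depth 0
Step 3: enter scope (depth=1)
Step 4: declare e=41 at depth 1
Step 5: declare b=(read d)=96 at depth 1
Step 6: enter scope (depth=2)
Visible at query point: b=96 d=96 e=41

Answer: 1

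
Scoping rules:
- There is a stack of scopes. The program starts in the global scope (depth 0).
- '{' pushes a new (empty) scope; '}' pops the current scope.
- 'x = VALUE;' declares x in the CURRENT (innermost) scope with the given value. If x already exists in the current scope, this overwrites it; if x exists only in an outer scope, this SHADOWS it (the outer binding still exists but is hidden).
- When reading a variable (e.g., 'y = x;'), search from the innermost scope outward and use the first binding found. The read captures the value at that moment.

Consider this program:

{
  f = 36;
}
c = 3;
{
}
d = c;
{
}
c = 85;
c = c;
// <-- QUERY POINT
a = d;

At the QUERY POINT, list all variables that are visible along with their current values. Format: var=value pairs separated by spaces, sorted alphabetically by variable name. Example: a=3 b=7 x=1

Step 1: enter scope (depth=1)
Step 2: declare f=36 at depth 1
Step 3: exit scope (depth=0)
Step 4: declare c=3 at depth 0
Step 5: enter scope (depth=1)
Step 6: exit scope (depth=0)
Step 7: declare d=(read c)=3 at depth 0
Step 8: enter scope (depth=1)
Step 9: exit scope (depth=0)
Step 10: declare c=85 at depth 0
Step 11: declare c=(read c)=85 at depth 0
Visible at query point: c=85 d=3

Answer: c=85 d=3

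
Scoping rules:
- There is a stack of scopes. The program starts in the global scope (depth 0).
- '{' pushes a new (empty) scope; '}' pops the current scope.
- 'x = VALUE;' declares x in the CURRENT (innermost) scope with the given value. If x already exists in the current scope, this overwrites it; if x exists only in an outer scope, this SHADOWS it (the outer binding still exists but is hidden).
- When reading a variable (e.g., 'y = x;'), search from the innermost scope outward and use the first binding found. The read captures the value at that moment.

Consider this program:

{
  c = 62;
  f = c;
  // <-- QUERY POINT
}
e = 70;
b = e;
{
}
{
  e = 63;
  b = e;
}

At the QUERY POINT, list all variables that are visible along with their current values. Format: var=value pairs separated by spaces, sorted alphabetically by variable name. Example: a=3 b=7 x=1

Step 1: enter scope (depth=1)
Step 2: declare c=62 at depth 1
Step 3: declare f=(read c)=62 at depth 1
Visible at query point: c=62 f=62

Answer: c=62 f=62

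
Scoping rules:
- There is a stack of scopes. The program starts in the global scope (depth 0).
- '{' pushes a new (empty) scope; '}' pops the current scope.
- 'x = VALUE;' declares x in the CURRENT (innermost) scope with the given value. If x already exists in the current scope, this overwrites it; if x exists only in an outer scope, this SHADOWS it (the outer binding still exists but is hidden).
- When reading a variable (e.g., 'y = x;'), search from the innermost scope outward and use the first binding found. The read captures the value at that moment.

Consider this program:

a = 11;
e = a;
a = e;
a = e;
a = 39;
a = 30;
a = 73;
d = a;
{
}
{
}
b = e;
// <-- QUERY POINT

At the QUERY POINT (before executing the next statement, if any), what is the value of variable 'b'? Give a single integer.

Answer: 11

Derivation:
Step 1: declare a=11 at depth 0
Step 2: declare e=(read a)=11 at depth 0
Step 3: declare a=(read e)=11 at depth 0
Step 4: declare a=(read e)=11 at depth 0
Step 5: declare a=39 at depth 0
Step 6: declare a=30 at depth 0
Step 7: declare a=73 at depth 0
Step 8: declare d=(read a)=73 at depth 0
Step 9: enter scope (depth=1)
Step 10: exit scope (depth=0)
Step 11: enter scope (depth=1)
Step 12: exit scope (depth=0)
Step 13: declare b=(read e)=11 at depth 0
Visible at query point: a=73 b=11 d=73 e=11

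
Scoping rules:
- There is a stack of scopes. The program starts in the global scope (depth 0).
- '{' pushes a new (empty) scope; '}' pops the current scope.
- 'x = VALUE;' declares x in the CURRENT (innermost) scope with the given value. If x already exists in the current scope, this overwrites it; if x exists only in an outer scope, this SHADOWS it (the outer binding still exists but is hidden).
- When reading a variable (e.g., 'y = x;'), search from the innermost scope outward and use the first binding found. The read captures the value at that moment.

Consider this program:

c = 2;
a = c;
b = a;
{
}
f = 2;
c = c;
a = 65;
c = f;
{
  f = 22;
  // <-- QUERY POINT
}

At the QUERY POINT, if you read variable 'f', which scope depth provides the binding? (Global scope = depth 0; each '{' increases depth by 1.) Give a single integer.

Answer: 1

Derivation:
Step 1: declare c=2 at depth 0
Step 2: declare a=(read c)=2 at depth 0
Step 3: declare b=(read a)=2 at depth 0
Step 4: enter scope (depth=1)
Step 5: exit scope (depth=0)
Step 6: declare f=2 at depth 0
Step 7: declare c=(read c)=2 at depth 0
Step 8: declare a=65 at depth 0
Step 9: declare c=(read f)=2 at depth 0
Step 10: enter scope (depth=1)
Step 11: declare f=22 at depth 1
Visible at query point: a=65 b=2 c=2 f=22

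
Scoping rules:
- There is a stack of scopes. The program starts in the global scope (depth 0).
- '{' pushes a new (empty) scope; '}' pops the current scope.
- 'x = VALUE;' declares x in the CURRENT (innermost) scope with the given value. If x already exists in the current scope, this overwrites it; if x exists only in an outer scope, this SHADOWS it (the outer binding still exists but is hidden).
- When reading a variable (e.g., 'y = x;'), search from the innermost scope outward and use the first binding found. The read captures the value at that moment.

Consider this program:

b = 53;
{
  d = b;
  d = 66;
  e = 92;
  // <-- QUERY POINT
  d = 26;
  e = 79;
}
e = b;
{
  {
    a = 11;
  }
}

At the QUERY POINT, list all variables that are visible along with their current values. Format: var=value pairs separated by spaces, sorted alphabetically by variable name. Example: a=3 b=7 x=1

Answer: b=53 d=66 e=92

Derivation:
Step 1: declare b=53 at depth 0
Step 2: enter scope (depth=1)
Step 3: declare d=(read b)=53 at depth 1
Step 4: declare d=66 at depth 1
Step 5: declare e=92 at depth 1
Visible at query point: b=53 d=66 e=92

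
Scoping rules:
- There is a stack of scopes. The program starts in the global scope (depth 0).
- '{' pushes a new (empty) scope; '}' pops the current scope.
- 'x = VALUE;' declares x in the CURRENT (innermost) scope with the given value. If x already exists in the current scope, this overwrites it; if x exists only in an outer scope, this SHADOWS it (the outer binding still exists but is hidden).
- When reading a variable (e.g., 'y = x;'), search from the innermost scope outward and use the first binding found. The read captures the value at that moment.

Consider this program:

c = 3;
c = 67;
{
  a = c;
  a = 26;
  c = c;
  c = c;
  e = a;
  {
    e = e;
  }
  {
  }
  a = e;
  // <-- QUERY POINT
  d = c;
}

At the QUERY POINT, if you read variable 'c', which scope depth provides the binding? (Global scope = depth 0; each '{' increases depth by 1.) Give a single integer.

Answer: 1

Derivation:
Step 1: declare c=3 at depth 0
Step 2: declare c=67 at depth 0
Step 3: enter scope (depth=1)
Step 4: declare a=(read c)=67 at depth 1
Step 5: declare a=26 at depth 1
Step 6: declare c=(read c)=67 at depth 1
Step 7: declare c=(read c)=67 at depth 1
Step 8: declare e=(read a)=26 at depth 1
Step 9: enter scope (depth=2)
Step 10: declare e=(read e)=26 at depth 2
Step 11: exit scope (depth=1)
Step 12: enter scope (depth=2)
Step 13: exit scope (depth=1)
Step 14: declare a=(read e)=26 at depth 1
Visible at query point: a=26 c=67 e=26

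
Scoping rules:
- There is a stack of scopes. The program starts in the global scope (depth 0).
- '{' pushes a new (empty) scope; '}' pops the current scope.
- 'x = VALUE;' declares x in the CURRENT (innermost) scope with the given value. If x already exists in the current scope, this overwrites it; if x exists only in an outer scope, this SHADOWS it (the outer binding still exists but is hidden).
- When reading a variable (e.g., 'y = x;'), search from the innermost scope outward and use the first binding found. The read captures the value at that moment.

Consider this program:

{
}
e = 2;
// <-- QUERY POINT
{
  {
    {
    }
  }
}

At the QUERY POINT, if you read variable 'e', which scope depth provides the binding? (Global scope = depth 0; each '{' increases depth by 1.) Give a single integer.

Answer: 0

Derivation:
Step 1: enter scope (depth=1)
Step 2: exit scope (depth=0)
Step 3: declare e=2 at depth 0
Visible at query point: e=2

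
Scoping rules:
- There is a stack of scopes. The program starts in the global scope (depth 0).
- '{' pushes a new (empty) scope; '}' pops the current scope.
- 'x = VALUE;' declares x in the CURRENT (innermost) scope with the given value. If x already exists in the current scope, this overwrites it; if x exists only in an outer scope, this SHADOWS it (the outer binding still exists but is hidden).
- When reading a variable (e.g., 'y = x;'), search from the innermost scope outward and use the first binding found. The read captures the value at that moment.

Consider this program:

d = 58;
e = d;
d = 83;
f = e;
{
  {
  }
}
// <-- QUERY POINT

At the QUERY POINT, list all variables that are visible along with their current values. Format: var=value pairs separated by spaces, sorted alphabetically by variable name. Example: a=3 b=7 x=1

Step 1: declare d=58 at depth 0
Step 2: declare e=(read d)=58 at depth 0
Step 3: declare d=83 at depth 0
Step 4: declare f=(read e)=58 at depth 0
Step 5: enter scope (depth=1)
Step 6: enter scope (depth=2)
Step 7: exit scope (depth=1)
Step 8: exit scope (depth=0)
Visible at query point: d=83 e=58 f=58

Answer: d=83 e=58 f=58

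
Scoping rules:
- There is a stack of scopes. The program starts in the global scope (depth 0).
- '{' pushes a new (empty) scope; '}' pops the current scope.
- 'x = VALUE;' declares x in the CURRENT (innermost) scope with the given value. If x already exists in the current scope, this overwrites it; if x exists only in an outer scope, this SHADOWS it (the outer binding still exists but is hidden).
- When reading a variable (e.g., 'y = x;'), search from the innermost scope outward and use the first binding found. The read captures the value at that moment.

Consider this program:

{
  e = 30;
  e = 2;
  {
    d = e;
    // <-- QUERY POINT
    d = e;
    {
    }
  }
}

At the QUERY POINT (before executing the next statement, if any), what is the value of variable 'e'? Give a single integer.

Step 1: enter scope (depth=1)
Step 2: declare e=30 at depth 1
Step 3: declare e=2 at depth 1
Step 4: enter scope (depth=2)
Step 5: declare d=(read e)=2 at depth 2
Visible at query point: d=2 e=2

Answer: 2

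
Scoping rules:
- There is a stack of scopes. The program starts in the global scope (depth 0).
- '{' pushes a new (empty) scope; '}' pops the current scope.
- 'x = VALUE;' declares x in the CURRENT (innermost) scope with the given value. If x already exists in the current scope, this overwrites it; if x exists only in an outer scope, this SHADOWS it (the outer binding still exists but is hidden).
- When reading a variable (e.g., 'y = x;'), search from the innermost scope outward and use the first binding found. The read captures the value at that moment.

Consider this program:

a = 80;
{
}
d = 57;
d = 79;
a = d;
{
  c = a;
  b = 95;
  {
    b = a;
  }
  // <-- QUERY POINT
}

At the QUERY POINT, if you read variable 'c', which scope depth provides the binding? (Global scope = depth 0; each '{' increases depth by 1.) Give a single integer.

Step 1: declare a=80 at depth 0
Step 2: enter scope (depth=1)
Step 3: exit scope (depth=0)
Step 4: declare d=57 at depth 0
Step 5: declare d=79 at depth 0
Step 6: declare a=(read d)=79 at depth 0
Step 7: enter scope (depth=1)
Step 8: declare c=(read a)=79 at depth 1
Step 9: declare b=95 at depth 1
Step 10: enter scope (depth=2)
Step 11: declare b=(read a)=79 at depth 2
Step 12: exit scope (depth=1)
Visible at query point: a=79 b=95 c=79 d=79

Answer: 1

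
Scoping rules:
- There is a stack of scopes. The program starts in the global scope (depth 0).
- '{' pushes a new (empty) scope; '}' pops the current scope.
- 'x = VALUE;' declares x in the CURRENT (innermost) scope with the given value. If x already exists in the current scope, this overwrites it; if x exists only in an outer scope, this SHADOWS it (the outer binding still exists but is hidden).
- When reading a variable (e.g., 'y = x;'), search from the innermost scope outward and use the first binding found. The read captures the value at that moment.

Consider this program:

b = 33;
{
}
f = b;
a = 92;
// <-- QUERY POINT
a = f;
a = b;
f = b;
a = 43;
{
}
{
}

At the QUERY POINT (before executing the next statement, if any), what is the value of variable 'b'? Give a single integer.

Step 1: declare b=33 at depth 0
Step 2: enter scope (depth=1)
Step 3: exit scope (depth=0)
Step 4: declare f=(read b)=33 at depth 0
Step 5: declare a=92 at depth 0
Visible at query point: a=92 b=33 f=33

Answer: 33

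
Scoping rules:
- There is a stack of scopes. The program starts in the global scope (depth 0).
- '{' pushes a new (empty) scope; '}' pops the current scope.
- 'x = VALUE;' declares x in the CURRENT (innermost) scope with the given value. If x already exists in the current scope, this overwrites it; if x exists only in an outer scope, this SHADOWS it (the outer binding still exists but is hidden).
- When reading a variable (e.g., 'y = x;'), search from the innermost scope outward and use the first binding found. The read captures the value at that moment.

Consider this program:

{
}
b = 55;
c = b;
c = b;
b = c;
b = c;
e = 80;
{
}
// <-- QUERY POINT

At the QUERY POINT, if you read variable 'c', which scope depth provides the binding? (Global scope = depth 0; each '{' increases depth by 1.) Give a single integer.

Answer: 0

Derivation:
Step 1: enter scope (depth=1)
Step 2: exit scope (depth=0)
Step 3: declare b=55 at depth 0
Step 4: declare c=(read b)=55 at depth 0
Step 5: declare c=(read b)=55 at depth 0
Step 6: declare b=(read c)=55 at depth 0
Step 7: declare b=(read c)=55 at depth 0
Step 8: declare e=80 at depth 0
Step 9: enter scope (depth=1)
Step 10: exit scope (depth=0)
Visible at query point: b=55 c=55 e=80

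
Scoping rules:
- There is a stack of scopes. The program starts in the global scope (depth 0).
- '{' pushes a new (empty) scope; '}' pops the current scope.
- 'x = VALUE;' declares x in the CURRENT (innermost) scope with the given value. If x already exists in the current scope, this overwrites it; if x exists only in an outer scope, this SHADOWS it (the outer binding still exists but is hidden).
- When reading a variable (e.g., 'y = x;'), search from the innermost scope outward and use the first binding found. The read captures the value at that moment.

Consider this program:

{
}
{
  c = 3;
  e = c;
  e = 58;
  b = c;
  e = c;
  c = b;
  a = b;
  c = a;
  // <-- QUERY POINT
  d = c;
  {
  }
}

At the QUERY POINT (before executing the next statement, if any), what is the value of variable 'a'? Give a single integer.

Answer: 3

Derivation:
Step 1: enter scope (depth=1)
Step 2: exit scope (depth=0)
Step 3: enter scope (depth=1)
Step 4: declare c=3 at depth 1
Step 5: declare e=(read c)=3 at depth 1
Step 6: declare e=58 at depth 1
Step 7: declare b=(read c)=3 at depth 1
Step 8: declare e=(read c)=3 at depth 1
Step 9: declare c=(read b)=3 at depth 1
Step 10: declare a=(read b)=3 at depth 1
Step 11: declare c=(read a)=3 at depth 1
Visible at query point: a=3 b=3 c=3 e=3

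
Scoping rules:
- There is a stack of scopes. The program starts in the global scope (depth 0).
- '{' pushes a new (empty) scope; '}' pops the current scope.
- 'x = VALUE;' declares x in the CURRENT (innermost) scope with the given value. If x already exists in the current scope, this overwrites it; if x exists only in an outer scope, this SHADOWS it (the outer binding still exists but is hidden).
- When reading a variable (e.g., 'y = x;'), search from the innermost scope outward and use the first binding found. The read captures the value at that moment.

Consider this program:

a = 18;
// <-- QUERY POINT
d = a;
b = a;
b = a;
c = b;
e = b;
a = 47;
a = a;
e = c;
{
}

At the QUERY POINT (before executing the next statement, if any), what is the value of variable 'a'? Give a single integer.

Step 1: declare a=18 at depth 0
Visible at query point: a=18

Answer: 18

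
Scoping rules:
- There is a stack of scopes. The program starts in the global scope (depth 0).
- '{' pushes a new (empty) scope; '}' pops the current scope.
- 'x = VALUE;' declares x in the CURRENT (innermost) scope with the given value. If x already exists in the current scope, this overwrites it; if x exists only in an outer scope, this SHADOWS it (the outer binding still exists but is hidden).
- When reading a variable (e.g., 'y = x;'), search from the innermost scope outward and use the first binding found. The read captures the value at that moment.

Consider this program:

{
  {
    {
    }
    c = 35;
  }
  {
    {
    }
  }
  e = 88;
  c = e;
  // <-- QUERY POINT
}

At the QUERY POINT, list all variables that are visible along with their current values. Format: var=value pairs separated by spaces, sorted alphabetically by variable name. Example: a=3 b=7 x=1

Answer: c=88 e=88

Derivation:
Step 1: enter scope (depth=1)
Step 2: enter scope (depth=2)
Step 3: enter scope (depth=3)
Step 4: exit scope (depth=2)
Step 5: declare c=35 at depth 2
Step 6: exit scope (depth=1)
Step 7: enter scope (depth=2)
Step 8: enter scope (depth=3)
Step 9: exit scope (depth=2)
Step 10: exit scope (depth=1)
Step 11: declare e=88 at depth 1
Step 12: declare c=(read e)=88 at depth 1
Visible at query point: c=88 e=88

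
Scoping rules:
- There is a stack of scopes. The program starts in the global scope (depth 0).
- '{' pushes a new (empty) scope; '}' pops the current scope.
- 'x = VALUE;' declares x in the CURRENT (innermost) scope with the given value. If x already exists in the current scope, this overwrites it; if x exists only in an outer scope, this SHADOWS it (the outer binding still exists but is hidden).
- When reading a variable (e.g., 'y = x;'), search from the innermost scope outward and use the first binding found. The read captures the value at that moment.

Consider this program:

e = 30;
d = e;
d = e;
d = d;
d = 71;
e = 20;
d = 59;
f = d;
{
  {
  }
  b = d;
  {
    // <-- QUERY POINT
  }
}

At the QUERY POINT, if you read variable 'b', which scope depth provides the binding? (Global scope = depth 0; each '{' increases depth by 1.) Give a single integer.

Step 1: declare e=30 at depth 0
Step 2: declare d=(read e)=30 at depth 0
Step 3: declare d=(read e)=30 at depth 0
Step 4: declare d=(read d)=30 at depth 0
Step 5: declare d=71 at depth 0
Step 6: declare e=20 at depth 0
Step 7: declare d=59 at depth 0
Step 8: declare f=(read d)=59 at depth 0
Step 9: enter scope (depth=1)
Step 10: enter scope (depth=2)
Step 11: exit scope (depth=1)
Step 12: declare b=(read d)=59 at depth 1
Step 13: enter scope (depth=2)
Visible at query point: b=59 d=59 e=20 f=59

Answer: 1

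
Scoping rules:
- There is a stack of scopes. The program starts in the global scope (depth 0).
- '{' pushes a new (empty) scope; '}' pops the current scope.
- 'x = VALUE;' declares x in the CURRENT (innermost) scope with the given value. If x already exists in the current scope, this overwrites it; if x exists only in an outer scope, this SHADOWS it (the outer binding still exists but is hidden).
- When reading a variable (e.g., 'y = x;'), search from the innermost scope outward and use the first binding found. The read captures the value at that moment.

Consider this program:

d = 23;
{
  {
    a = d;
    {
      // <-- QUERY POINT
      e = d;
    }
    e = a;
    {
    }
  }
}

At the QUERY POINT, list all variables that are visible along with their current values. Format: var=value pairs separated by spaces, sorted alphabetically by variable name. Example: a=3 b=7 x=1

Answer: a=23 d=23

Derivation:
Step 1: declare d=23 at depth 0
Step 2: enter scope (depth=1)
Step 3: enter scope (depth=2)
Step 4: declare a=(read d)=23 at depth 2
Step 5: enter scope (depth=3)
Visible at query point: a=23 d=23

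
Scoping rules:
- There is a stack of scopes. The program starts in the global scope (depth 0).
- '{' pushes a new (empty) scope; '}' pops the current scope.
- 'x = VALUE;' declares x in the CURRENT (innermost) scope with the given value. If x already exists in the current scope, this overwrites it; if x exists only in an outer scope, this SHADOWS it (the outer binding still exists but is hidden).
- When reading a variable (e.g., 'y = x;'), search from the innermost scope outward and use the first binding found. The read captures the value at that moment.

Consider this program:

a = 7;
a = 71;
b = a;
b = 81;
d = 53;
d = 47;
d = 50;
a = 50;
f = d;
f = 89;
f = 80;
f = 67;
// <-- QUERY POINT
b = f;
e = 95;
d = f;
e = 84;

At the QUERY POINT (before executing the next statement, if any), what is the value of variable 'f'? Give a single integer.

Answer: 67

Derivation:
Step 1: declare a=7 at depth 0
Step 2: declare a=71 at depth 0
Step 3: declare b=(read a)=71 at depth 0
Step 4: declare b=81 at depth 0
Step 5: declare d=53 at depth 0
Step 6: declare d=47 at depth 0
Step 7: declare d=50 at depth 0
Step 8: declare a=50 at depth 0
Step 9: declare f=(read d)=50 at depth 0
Step 10: declare f=89 at depth 0
Step 11: declare f=80 at depth 0
Step 12: declare f=67 at depth 0
Visible at query point: a=50 b=81 d=50 f=67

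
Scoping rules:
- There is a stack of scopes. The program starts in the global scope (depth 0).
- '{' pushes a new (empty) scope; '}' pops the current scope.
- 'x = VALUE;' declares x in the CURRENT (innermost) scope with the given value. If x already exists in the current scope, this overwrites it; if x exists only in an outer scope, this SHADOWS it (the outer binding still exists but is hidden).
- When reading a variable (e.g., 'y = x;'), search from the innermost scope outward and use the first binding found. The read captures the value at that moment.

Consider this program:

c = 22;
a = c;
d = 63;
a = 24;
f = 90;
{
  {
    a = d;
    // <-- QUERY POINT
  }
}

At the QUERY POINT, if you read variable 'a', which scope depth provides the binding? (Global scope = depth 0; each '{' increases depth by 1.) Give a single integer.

Step 1: declare c=22 at depth 0
Step 2: declare a=(read c)=22 at depth 0
Step 3: declare d=63 at depth 0
Step 4: declare a=24 at depth 0
Step 5: declare f=90 at depth 0
Step 6: enter scope (depth=1)
Step 7: enter scope (depth=2)
Step 8: declare a=(read d)=63 at depth 2
Visible at query point: a=63 c=22 d=63 f=90

Answer: 2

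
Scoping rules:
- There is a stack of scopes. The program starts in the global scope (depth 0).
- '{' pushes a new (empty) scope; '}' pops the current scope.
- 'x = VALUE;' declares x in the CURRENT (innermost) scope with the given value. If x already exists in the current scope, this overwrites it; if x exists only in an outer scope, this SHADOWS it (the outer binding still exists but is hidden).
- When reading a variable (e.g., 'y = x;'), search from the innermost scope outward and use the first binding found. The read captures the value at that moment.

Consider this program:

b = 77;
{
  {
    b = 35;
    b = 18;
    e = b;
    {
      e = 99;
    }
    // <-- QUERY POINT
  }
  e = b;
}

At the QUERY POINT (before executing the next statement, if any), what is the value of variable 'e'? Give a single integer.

Step 1: declare b=77 at depth 0
Step 2: enter scope (depth=1)
Step 3: enter scope (depth=2)
Step 4: declare b=35 at depth 2
Step 5: declare b=18 at depth 2
Step 6: declare e=(read b)=18 at depth 2
Step 7: enter scope (depth=3)
Step 8: declare e=99 at depth 3
Step 9: exit scope (depth=2)
Visible at query point: b=18 e=18

Answer: 18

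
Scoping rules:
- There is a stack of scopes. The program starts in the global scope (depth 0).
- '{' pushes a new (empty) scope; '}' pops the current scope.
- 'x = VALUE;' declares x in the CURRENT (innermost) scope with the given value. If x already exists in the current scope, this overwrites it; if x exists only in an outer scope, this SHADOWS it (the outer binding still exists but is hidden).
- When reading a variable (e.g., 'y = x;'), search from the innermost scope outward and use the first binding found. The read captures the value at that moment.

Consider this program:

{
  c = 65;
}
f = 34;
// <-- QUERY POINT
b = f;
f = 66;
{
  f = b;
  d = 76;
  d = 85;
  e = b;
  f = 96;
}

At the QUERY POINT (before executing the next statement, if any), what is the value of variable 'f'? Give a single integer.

Step 1: enter scope (depth=1)
Step 2: declare c=65 at depth 1
Step 3: exit scope (depth=0)
Step 4: declare f=34 at depth 0
Visible at query point: f=34

Answer: 34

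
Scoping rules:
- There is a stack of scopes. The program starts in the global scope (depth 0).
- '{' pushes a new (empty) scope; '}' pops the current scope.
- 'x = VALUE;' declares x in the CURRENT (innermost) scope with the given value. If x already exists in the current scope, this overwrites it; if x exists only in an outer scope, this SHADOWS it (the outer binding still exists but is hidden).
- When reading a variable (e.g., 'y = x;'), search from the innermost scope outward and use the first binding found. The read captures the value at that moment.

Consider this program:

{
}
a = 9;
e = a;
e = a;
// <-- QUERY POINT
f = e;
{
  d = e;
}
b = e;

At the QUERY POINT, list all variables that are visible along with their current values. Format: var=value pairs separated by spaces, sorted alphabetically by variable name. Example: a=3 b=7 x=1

Answer: a=9 e=9

Derivation:
Step 1: enter scope (depth=1)
Step 2: exit scope (depth=0)
Step 3: declare a=9 at depth 0
Step 4: declare e=(read a)=9 at depth 0
Step 5: declare e=(read a)=9 at depth 0
Visible at query point: a=9 e=9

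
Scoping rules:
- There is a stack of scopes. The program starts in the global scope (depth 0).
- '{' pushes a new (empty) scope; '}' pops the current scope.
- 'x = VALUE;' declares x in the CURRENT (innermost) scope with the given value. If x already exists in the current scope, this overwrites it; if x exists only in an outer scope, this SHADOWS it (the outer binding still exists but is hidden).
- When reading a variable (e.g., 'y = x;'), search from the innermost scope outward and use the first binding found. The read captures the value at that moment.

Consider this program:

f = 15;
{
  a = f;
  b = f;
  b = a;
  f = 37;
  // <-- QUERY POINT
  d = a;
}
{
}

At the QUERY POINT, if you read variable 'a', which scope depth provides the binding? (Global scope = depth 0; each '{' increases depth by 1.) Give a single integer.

Step 1: declare f=15 at depth 0
Step 2: enter scope (depth=1)
Step 3: declare a=(read f)=15 at depth 1
Step 4: declare b=(read f)=15 at depth 1
Step 5: declare b=(read a)=15 at depth 1
Step 6: declare f=37 at depth 1
Visible at query point: a=15 b=15 f=37

Answer: 1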